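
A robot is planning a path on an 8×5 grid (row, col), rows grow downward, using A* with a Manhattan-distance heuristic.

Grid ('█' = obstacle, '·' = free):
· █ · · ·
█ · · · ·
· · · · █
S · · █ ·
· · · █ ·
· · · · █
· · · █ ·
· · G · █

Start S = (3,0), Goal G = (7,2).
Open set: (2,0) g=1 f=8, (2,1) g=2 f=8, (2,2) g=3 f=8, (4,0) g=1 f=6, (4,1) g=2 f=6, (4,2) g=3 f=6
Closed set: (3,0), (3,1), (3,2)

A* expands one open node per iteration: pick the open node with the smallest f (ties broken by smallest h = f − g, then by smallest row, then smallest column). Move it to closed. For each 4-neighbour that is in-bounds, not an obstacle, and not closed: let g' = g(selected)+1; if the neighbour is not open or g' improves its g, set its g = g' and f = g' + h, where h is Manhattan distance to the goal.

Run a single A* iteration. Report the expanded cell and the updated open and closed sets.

expanded=(4,2); open=[(2,0) g=1 f=8, (2,1) g=2 f=8, (2,2) g=3 f=8, (4,0) g=1 f=6, (4,1) g=2 f=6, (5,2) g=4 f=6]; closed=[(3,0), (3,1), (3,2), (4,2)]

step 1: expand (4,2) (f=6, h=3) → closed; open now [(2,0) g=1 f=8, (2,1) g=2 f=8, (2,2) g=3 f=8, (4,0) g=1 f=6, (4,1) g=2 f=6, (5,2) g=4 f=6]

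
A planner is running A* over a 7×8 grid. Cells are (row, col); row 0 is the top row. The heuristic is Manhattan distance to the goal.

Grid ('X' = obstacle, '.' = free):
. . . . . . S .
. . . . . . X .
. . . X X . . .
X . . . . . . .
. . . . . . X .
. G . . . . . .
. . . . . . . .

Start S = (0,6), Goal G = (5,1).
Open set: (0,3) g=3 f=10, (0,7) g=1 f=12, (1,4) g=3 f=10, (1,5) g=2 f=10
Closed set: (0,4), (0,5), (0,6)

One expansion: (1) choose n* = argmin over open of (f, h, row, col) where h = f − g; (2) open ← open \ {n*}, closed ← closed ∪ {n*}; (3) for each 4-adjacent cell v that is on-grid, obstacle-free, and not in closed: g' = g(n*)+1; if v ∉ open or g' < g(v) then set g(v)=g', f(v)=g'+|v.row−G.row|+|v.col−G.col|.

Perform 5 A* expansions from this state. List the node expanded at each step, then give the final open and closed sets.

order=[(0,3) → (0,2) → (0,1) → (1,1) → (2,1)]; open=[(0,0) g=6 f=12, (0,7) g=1 f=12, (1,0) g=7 f=12, (1,2) g=5 f=10, (1,3) g=4 f=10, (1,4) g=3 f=10, (1,5) g=2 f=10, (2,0) g=8 f=12, (2,2) g=8 f=12, (3,1) g=8 f=10]; closed=[(0,1), (0,2), (0,3), (0,4), (0,5), (0,6), (1,1), (2,1)]

step 1: expand (0,3) (f=10, h=7) → closed; open now [(0,2) g=4 f=10, (0,7) g=1 f=12, (1,3) g=4 f=10, (1,4) g=3 f=10, (1,5) g=2 f=10]
step 2: expand (0,2) (f=10, h=6) → closed; open now [(0,1) g=5 f=10, (0,7) g=1 f=12, (1,2) g=5 f=10, (1,3) g=4 f=10, (1,4) g=3 f=10, (1,5) g=2 f=10]
step 3: expand (0,1) (f=10, h=5) → closed; open now [(0,0) g=6 f=12, (0,7) g=1 f=12, (1,1) g=6 f=10, (1,2) g=5 f=10, (1,3) g=4 f=10, (1,4) g=3 f=10, (1,5) g=2 f=10]
step 4: expand (1,1) (f=10, h=4) → closed; open now [(0,0) g=6 f=12, (0,7) g=1 f=12, (1,0) g=7 f=12, (1,2) g=5 f=10, (1,3) g=4 f=10, (1,4) g=3 f=10, (1,5) g=2 f=10, (2,1) g=7 f=10]
step 5: expand (2,1) (f=10, h=3) → closed; open now [(0,0) g=6 f=12, (0,7) g=1 f=12, (1,0) g=7 f=12, (1,2) g=5 f=10, (1,3) g=4 f=10, (1,4) g=3 f=10, (1,5) g=2 f=10, (2,0) g=8 f=12, (2,2) g=8 f=12, (3,1) g=8 f=10]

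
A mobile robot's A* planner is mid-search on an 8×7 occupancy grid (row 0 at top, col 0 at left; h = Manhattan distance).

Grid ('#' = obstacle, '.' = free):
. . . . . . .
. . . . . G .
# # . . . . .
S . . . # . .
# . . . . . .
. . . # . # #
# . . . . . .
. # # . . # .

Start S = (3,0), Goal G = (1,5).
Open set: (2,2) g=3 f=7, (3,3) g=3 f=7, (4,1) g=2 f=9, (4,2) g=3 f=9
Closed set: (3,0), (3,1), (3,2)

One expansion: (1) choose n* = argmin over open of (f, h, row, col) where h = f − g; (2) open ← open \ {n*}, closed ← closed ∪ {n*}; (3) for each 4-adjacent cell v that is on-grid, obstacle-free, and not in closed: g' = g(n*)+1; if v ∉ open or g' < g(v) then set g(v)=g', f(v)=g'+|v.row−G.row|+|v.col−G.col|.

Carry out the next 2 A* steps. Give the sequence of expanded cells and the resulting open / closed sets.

step 1: expand (2,2) (f=7, h=4) → closed; open now [(1,2) g=4 f=7, (2,3) g=4 f=7, (3,3) g=3 f=7, (4,1) g=2 f=9, (4,2) g=3 f=9]
step 2: expand (1,2) (f=7, h=3) → closed; open now [(0,2) g=5 f=9, (1,1) g=5 f=9, (1,3) g=5 f=7, (2,3) g=4 f=7, (3,3) g=3 f=7, (4,1) g=2 f=9, (4,2) g=3 f=9]

order=[(2,2) → (1,2)]; open=[(0,2) g=5 f=9, (1,1) g=5 f=9, (1,3) g=5 f=7, (2,3) g=4 f=7, (3,3) g=3 f=7, (4,1) g=2 f=9, (4,2) g=3 f=9]; closed=[(1,2), (2,2), (3,0), (3,1), (3,2)]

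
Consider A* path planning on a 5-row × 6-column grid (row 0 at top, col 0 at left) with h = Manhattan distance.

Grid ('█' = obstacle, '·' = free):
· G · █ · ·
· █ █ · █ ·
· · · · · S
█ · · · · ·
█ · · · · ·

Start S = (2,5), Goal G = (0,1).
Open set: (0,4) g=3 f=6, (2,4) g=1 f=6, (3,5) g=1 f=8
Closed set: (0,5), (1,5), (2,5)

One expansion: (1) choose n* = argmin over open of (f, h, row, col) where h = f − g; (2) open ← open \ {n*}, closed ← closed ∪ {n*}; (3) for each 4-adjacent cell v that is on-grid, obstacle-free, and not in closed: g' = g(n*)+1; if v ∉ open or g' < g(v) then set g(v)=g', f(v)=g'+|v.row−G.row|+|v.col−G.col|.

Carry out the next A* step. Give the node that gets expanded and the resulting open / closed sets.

expanded=(0,4); open=[(2,4) g=1 f=6, (3,5) g=1 f=8]; closed=[(0,4), (0,5), (1,5), (2,5)]

step 1: expand (0,4) (f=6, h=3) → closed; open now [(2,4) g=1 f=6, (3,5) g=1 f=8]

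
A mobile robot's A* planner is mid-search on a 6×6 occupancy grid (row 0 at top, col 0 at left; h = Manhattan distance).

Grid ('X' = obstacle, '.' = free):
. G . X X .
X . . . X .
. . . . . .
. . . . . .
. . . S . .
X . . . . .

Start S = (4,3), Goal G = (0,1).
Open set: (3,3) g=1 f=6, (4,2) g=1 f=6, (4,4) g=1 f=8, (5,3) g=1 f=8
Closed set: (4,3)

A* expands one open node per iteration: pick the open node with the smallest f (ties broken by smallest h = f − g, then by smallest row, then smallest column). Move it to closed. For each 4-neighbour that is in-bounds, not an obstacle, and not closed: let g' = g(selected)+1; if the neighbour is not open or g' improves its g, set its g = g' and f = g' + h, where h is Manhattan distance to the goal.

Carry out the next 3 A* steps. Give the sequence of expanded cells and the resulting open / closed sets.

step 1: expand (3,3) (f=6, h=5) → closed; open now [(2,3) g=2 f=6, (3,2) g=2 f=6, (3,4) g=2 f=8, (4,2) g=1 f=6, (4,4) g=1 f=8, (5,3) g=1 f=8]
step 2: expand (2,3) (f=6, h=4) → closed; open now [(1,3) g=3 f=6, (2,2) g=3 f=6, (2,4) g=3 f=8, (3,2) g=2 f=6, (3,4) g=2 f=8, (4,2) g=1 f=6, (4,4) g=1 f=8, (5,3) g=1 f=8]
step 3: expand (1,3) (f=6, h=3) → closed; open now [(1,2) g=4 f=6, (2,2) g=3 f=6, (2,4) g=3 f=8, (3,2) g=2 f=6, (3,4) g=2 f=8, (4,2) g=1 f=6, (4,4) g=1 f=8, (5,3) g=1 f=8]

order=[(3,3) → (2,3) → (1,3)]; open=[(1,2) g=4 f=6, (2,2) g=3 f=6, (2,4) g=3 f=8, (3,2) g=2 f=6, (3,4) g=2 f=8, (4,2) g=1 f=6, (4,4) g=1 f=8, (5,3) g=1 f=8]; closed=[(1,3), (2,3), (3,3), (4,3)]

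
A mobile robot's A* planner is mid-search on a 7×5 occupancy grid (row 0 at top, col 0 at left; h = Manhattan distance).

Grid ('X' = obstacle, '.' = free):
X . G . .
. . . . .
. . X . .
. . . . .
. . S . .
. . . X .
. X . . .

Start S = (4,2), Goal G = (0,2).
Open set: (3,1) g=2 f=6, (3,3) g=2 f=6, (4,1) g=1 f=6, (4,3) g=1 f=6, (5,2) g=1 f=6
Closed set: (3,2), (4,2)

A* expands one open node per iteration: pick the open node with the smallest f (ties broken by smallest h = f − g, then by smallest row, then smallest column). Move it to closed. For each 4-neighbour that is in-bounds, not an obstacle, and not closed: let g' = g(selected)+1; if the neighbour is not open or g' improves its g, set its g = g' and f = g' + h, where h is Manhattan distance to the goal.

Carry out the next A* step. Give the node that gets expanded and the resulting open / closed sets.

expanded=(3,1); open=[(2,1) g=3 f=6, (3,0) g=3 f=8, (3,3) g=2 f=6, (4,1) g=1 f=6, (4,3) g=1 f=6, (5,2) g=1 f=6]; closed=[(3,1), (3,2), (4,2)]

step 1: expand (3,1) (f=6, h=4) → closed; open now [(2,1) g=3 f=6, (3,0) g=3 f=8, (3,3) g=2 f=6, (4,1) g=1 f=6, (4,3) g=1 f=6, (5,2) g=1 f=6]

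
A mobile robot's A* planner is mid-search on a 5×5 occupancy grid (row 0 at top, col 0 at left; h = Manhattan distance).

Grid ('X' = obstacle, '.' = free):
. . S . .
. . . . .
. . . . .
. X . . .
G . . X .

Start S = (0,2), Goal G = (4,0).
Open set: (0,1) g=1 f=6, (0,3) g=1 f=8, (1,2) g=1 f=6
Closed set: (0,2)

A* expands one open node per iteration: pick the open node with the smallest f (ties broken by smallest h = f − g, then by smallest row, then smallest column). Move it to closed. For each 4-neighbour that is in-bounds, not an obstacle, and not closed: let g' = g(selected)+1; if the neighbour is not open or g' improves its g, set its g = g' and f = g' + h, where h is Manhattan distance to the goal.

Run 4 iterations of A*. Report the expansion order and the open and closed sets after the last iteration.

step 1: expand (0,1) (f=6, h=5) → closed; open now [(0,0) g=2 f=6, (0,3) g=1 f=8, (1,1) g=2 f=6, (1,2) g=1 f=6]
step 2: expand (0,0) (f=6, h=4) → closed; open now [(0,3) g=1 f=8, (1,0) g=3 f=6, (1,1) g=2 f=6, (1,2) g=1 f=6]
step 3: expand (1,0) (f=6, h=3) → closed; open now [(0,3) g=1 f=8, (1,1) g=2 f=6, (1,2) g=1 f=6, (2,0) g=4 f=6]
step 4: expand (2,0) (f=6, h=2) → closed; open now [(0,3) g=1 f=8, (1,1) g=2 f=6, (1,2) g=1 f=6, (2,1) g=5 f=8, (3,0) g=5 f=6]

order=[(0,1) → (0,0) → (1,0) → (2,0)]; open=[(0,3) g=1 f=8, (1,1) g=2 f=6, (1,2) g=1 f=6, (2,1) g=5 f=8, (3,0) g=5 f=6]; closed=[(0,0), (0,1), (0,2), (1,0), (2,0)]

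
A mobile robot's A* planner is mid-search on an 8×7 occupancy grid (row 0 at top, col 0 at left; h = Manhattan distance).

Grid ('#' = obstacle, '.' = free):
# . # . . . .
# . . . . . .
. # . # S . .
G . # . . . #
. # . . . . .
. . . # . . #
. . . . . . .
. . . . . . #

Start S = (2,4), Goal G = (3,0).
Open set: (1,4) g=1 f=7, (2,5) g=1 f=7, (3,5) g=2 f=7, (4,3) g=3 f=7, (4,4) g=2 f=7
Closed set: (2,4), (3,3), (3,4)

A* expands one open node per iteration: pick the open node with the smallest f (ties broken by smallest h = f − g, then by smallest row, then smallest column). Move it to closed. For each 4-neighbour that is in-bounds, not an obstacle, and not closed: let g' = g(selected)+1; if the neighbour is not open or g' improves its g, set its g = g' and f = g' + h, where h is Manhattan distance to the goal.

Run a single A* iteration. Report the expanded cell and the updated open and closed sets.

step 1: expand (4,3) (f=7, h=4) → closed; open now [(1,4) g=1 f=7, (2,5) g=1 f=7, (3,5) g=2 f=7, (4,2) g=4 f=7, (4,4) g=2 f=7]

expanded=(4,3); open=[(1,4) g=1 f=7, (2,5) g=1 f=7, (3,5) g=2 f=7, (4,2) g=4 f=7, (4,4) g=2 f=7]; closed=[(2,4), (3,3), (3,4), (4,3)]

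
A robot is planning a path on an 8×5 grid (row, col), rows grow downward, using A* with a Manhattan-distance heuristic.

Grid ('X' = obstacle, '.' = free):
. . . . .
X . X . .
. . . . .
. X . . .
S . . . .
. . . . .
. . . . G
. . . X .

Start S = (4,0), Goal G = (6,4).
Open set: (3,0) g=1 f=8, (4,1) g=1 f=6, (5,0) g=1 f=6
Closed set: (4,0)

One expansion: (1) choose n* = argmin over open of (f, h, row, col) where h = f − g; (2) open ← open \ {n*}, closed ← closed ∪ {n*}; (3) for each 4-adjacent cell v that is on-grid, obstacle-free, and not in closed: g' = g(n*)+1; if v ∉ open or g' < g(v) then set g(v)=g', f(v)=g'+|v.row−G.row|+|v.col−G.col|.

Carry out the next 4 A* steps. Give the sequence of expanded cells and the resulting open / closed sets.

order=[(4,1) → (4,2) → (4,3) → (4,4)]; open=[(3,0) g=1 f=8, (3,2) g=3 f=8, (3,3) g=4 f=8, (3,4) g=5 f=8, (5,0) g=1 f=6, (5,1) g=2 f=6, (5,2) g=3 f=6, (5,3) g=4 f=6, (5,4) g=5 f=6]; closed=[(4,0), (4,1), (4,2), (4,3), (4,4)]

step 1: expand (4,1) (f=6, h=5) → closed; open now [(3,0) g=1 f=8, (4,2) g=2 f=6, (5,0) g=1 f=6, (5,1) g=2 f=6]
step 2: expand (4,2) (f=6, h=4) → closed; open now [(3,0) g=1 f=8, (3,2) g=3 f=8, (4,3) g=3 f=6, (5,0) g=1 f=6, (5,1) g=2 f=6, (5,2) g=3 f=6]
step 3: expand (4,3) (f=6, h=3) → closed; open now [(3,0) g=1 f=8, (3,2) g=3 f=8, (3,3) g=4 f=8, (4,4) g=4 f=6, (5,0) g=1 f=6, (5,1) g=2 f=6, (5,2) g=3 f=6, (5,3) g=4 f=6]
step 4: expand (4,4) (f=6, h=2) → closed; open now [(3,0) g=1 f=8, (3,2) g=3 f=8, (3,3) g=4 f=8, (3,4) g=5 f=8, (5,0) g=1 f=6, (5,1) g=2 f=6, (5,2) g=3 f=6, (5,3) g=4 f=6, (5,4) g=5 f=6]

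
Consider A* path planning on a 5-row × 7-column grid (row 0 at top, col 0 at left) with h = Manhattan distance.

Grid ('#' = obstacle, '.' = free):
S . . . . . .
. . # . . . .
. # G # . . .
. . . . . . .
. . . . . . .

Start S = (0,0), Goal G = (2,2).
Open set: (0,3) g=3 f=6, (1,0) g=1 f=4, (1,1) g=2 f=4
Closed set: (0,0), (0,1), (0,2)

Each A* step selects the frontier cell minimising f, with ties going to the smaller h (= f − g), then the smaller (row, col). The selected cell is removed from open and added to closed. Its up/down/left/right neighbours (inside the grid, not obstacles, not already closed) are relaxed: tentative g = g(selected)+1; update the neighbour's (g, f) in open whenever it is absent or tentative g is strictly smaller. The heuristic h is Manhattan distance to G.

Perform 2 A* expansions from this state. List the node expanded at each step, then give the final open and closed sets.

order=[(1,1) → (1,0)]; open=[(0,3) g=3 f=6, (2,0) g=2 f=4]; closed=[(0,0), (0,1), (0,2), (1,0), (1,1)]

step 1: expand (1,1) (f=4, h=2) → closed; open now [(0,3) g=3 f=6, (1,0) g=1 f=4]
step 2: expand (1,0) (f=4, h=3) → closed; open now [(0,3) g=3 f=6, (2,0) g=2 f=4]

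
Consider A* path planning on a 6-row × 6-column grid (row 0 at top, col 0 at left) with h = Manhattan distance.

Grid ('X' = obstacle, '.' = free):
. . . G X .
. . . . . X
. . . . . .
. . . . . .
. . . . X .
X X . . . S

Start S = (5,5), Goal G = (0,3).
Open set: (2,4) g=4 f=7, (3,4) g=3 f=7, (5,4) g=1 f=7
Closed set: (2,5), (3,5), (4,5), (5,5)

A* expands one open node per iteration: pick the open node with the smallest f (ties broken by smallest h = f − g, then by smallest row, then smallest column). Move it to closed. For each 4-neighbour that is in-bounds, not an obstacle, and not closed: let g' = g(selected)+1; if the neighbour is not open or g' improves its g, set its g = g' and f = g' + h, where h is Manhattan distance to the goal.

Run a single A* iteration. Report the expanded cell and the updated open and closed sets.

step 1: expand (2,4) (f=7, h=3) → closed; open now [(1,4) g=5 f=7, (2,3) g=5 f=7, (3,4) g=3 f=7, (5,4) g=1 f=7]

expanded=(2,4); open=[(1,4) g=5 f=7, (2,3) g=5 f=7, (3,4) g=3 f=7, (5,4) g=1 f=7]; closed=[(2,4), (2,5), (3,5), (4,5), (5,5)]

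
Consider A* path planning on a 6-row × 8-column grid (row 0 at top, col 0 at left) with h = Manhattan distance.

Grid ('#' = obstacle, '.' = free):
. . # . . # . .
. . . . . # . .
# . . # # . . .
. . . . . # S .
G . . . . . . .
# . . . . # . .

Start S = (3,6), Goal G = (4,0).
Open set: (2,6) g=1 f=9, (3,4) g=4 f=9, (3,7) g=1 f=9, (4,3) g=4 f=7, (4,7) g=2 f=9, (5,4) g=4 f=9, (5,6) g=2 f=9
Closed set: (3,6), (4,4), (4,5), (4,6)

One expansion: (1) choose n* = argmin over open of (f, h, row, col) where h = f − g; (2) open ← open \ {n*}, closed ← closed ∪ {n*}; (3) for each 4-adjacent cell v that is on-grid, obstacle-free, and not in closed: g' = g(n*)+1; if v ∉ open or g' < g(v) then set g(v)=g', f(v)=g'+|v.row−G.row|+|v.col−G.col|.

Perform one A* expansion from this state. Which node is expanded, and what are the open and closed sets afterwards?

expanded=(4,3); open=[(2,6) g=1 f=9, (3,3) g=5 f=9, (3,4) g=4 f=9, (3,7) g=1 f=9, (4,2) g=5 f=7, (4,7) g=2 f=9, (5,3) g=5 f=9, (5,4) g=4 f=9, (5,6) g=2 f=9]; closed=[(3,6), (4,3), (4,4), (4,5), (4,6)]

step 1: expand (4,3) (f=7, h=3) → closed; open now [(2,6) g=1 f=9, (3,3) g=5 f=9, (3,4) g=4 f=9, (3,7) g=1 f=9, (4,2) g=5 f=7, (4,7) g=2 f=9, (5,3) g=5 f=9, (5,4) g=4 f=9, (5,6) g=2 f=9]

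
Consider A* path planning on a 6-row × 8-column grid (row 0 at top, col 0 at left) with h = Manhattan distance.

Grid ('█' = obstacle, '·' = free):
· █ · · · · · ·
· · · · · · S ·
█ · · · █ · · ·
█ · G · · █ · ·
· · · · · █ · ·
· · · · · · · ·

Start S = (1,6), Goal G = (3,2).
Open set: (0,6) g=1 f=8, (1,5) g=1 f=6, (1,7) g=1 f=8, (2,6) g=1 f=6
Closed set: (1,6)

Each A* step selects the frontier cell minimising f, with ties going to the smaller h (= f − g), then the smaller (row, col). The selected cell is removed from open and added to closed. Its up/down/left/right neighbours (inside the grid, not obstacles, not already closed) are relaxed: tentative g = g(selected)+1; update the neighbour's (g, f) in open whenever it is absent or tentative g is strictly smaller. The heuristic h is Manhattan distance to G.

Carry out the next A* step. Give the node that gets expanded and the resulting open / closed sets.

expanded=(1,5); open=[(0,5) g=2 f=8, (0,6) g=1 f=8, (1,4) g=2 f=6, (1,7) g=1 f=8, (2,5) g=2 f=6, (2,6) g=1 f=6]; closed=[(1,5), (1,6)]

step 1: expand (1,5) (f=6, h=5) → closed; open now [(0,5) g=2 f=8, (0,6) g=1 f=8, (1,4) g=2 f=6, (1,7) g=1 f=8, (2,5) g=2 f=6, (2,6) g=1 f=6]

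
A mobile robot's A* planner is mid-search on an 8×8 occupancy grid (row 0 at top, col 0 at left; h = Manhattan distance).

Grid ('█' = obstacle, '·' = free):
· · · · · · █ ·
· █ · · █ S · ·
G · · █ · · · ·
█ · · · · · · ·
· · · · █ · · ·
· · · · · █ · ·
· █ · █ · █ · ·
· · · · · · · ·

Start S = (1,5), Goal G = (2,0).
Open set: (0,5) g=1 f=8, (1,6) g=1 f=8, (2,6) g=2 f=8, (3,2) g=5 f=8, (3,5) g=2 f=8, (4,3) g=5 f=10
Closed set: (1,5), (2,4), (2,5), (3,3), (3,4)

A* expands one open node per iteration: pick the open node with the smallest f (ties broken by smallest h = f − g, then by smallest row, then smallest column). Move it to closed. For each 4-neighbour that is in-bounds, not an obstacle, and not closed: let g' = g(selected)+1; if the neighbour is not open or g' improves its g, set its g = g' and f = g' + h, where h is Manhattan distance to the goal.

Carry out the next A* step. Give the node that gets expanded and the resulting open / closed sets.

step 1: expand (3,2) (f=8, h=3) → closed; open now [(0,5) g=1 f=8, (1,6) g=1 f=8, (2,2) g=6 f=8, (2,6) g=2 f=8, (3,1) g=6 f=8, (3,5) g=2 f=8, (4,2) g=6 f=10, (4,3) g=5 f=10]

expanded=(3,2); open=[(0,5) g=1 f=8, (1,6) g=1 f=8, (2,2) g=6 f=8, (2,6) g=2 f=8, (3,1) g=6 f=8, (3,5) g=2 f=8, (4,2) g=6 f=10, (4,3) g=5 f=10]; closed=[(1,5), (2,4), (2,5), (3,2), (3,3), (3,4)]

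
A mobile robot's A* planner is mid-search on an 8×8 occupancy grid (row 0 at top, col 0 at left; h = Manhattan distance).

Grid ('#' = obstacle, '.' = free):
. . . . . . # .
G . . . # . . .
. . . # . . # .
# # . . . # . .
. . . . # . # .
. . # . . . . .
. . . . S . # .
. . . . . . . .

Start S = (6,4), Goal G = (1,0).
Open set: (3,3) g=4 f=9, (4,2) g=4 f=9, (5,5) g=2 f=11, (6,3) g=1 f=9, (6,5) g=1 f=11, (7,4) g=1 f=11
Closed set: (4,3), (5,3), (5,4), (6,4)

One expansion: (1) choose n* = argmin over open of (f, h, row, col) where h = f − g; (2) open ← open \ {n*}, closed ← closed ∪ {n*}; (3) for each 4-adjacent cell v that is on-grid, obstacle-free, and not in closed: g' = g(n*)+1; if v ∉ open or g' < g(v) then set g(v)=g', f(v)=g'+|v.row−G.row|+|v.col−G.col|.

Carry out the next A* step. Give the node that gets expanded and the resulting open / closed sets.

step 1: expand (3,3) (f=9, h=5) → closed; open now [(3,2) g=5 f=9, (3,4) g=5 f=11, (4,2) g=4 f=9, (5,5) g=2 f=11, (6,3) g=1 f=9, (6,5) g=1 f=11, (7,4) g=1 f=11]

expanded=(3,3); open=[(3,2) g=5 f=9, (3,4) g=5 f=11, (4,2) g=4 f=9, (5,5) g=2 f=11, (6,3) g=1 f=9, (6,5) g=1 f=11, (7,4) g=1 f=11]; closed=[(3,3), (4,3), (5,3), (5,4), (6,4)]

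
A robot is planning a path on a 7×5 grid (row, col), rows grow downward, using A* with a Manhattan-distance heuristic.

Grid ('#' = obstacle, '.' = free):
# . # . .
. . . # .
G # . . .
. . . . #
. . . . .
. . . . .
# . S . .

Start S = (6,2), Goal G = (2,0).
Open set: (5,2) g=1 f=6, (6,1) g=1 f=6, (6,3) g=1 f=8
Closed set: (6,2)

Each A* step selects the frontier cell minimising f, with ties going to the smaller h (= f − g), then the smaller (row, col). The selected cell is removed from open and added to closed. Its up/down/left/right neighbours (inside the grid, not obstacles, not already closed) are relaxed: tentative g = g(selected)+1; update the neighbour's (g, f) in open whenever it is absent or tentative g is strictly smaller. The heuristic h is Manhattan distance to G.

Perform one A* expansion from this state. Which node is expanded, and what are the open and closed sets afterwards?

step 1: expand (5,2) (f=6, h=5) → closed; open now [(4,2) g=2 f=6, (5,1) g=2 f=6, (5,3) g=2 f=8, (6,1) g=1 f=6, (6,3) g=1 f=8]

expanded=(5,2); open=[(4,2) g=2 f=6, (5,1) g=2 f=6, (5,3) g=2 f=8, (6,1) g=1 f=6, (6,3) g=1 f=8]; closed=[(5,2), (6,2)]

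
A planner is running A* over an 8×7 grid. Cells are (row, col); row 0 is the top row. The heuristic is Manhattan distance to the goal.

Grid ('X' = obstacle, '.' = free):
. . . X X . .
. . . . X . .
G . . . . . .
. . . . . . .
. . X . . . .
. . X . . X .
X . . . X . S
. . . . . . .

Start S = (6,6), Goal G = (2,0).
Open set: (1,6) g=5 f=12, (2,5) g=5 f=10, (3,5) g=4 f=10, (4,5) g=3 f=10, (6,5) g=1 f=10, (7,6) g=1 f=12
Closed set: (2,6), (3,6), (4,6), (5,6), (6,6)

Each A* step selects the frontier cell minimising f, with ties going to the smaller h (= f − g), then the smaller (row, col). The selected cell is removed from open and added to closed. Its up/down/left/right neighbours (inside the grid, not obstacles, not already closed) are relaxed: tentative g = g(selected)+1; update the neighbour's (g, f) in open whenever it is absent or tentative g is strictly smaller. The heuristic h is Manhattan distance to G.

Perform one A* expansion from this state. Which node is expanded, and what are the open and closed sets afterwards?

expanded=(2,5); open=[(1,5) g=6 f=12, (1,6) g=5 f=12, (2,4) g=6 f=10, (3,5) g=4 f=10, (4,5) g=3 f=10, (6,5) g=1 f=10, (7,6) g=1 f=12]; closed=[(2,5), (2,6), (3,6), (4,6), (5,6), (6,6)]

step 1: expand (2,5) (f=10, h=5) → closed; open now [(1,5) g=6 f=12, (1,6) g=5 f=12, (2,4) g=6 f=10, (3,5) g=4 f=10, (4,5) g=3 f=10, (6,5) g=1 f=10, (7,6) g=1 f=12]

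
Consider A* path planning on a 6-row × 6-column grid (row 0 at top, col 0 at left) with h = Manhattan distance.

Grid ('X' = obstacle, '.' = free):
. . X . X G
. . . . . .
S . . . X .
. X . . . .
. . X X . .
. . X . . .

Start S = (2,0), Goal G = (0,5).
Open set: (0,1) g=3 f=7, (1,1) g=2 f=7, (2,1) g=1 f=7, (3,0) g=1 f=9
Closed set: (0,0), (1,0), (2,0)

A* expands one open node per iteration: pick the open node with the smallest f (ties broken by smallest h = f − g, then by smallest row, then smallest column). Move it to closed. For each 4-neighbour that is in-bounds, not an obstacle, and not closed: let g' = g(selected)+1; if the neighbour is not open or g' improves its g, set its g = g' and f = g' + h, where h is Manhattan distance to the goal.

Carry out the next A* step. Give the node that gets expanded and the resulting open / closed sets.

expanded=(0,1); open=[(1,1) g=2 f=7, (2,1) g=1 f=7, (3,0) g=1 f=9]; closed=[(0,0), (0,1), (1,0), (2,0)]

step 1: expand (0,1) (f=7, h=4) → closed; open now [(1,1) g=2 f=7, (2,1) g=1 f=7, (3,0) g=1 f=9]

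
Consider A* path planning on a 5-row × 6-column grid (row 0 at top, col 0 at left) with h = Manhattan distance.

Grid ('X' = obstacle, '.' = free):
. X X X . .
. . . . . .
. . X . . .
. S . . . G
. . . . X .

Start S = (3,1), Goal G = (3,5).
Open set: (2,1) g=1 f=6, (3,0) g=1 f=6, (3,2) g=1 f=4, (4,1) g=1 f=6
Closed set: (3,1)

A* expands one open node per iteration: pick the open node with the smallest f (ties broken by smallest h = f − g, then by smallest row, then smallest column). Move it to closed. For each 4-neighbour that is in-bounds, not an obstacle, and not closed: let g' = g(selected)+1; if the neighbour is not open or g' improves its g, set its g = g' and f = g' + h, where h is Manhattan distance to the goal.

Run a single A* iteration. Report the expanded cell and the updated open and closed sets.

step 1: expand (3,2) (f=4, h=3) → closed; open now [(2,1) g=1 f=6, (3,0) g=1 f=6, (3,3) g=2 f=4, (4,1) g=1 f=6, (4,2) g=2 f=6]

expanded=(3,2); open=[(2,1) g=1 f=6, (3,0) g=1 f=6, (3,3) g=2 f=4, (4,1) g=1 f=6, (4,2) g=2 f=6]; closed=[(3,1), (3,2)]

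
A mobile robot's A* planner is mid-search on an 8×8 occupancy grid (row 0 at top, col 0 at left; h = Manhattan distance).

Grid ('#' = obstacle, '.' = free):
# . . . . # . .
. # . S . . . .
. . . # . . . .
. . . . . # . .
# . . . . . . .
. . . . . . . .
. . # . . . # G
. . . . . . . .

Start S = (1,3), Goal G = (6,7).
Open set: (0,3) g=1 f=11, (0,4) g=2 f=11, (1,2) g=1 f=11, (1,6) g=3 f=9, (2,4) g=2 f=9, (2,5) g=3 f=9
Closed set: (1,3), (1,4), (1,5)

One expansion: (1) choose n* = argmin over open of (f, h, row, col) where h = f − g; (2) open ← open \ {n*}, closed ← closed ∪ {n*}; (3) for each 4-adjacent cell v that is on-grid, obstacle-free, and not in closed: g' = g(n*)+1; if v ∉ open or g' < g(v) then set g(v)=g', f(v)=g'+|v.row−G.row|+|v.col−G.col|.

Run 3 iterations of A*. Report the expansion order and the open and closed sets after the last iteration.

step 1: expand (1,6) (f=9, h=6) → closed; open now [(0,3) g=1 f=11, (0,4) g=2 f=11, (0,6) g=4 f=11, (1,2) g=1 f=11, (1,7) g=4 f=9, (2,4) g=2 f=9, (2,5) g=3 f=9, (2,6) g=4 f=9]
step 2: expand (1,7) (f=9, h=5) → closed; open now [(0,3) g=1 f=11, (0,4) g=2 f=11, (0,6) g=4 f=11, (0,7) g=5 f=11, (1,2) g=1 f=11, (2,4) g=2 f=9, (2,5) g=3 f=9, (2,6) g=4 f=9, (2,7) g=5 f=9]
step 3: expand (2,7) (f=9, h=4) → closed; open now [(0,3) g=1 f=11, (0,4) g=2 f=11, (0,6) g=4 f=11, (0,7) g=5 f=11, (1,2) g=1 f=11, (2,4) g=2 f=9, (2,5) g=3 f=9, (2,6) g=4 f=9, (3,7) g=6 f=9]

order=[(1,6) → (1,7) → (2,7)]; open=[(0,3) g=1 f=11, (0,4) g=2 f=11, (0,6) g=4 f=11, (0,7) g=5 f=11, (1,2) g=1 f=11, (2,4) g=2 f=9, (2,5) g=3 f=9, (2,6) g=4 f=9, (3,7) g=6 f=9]; closed=[(1,3), (1,4), (1,5), (1,6), (1,7), (2,7)]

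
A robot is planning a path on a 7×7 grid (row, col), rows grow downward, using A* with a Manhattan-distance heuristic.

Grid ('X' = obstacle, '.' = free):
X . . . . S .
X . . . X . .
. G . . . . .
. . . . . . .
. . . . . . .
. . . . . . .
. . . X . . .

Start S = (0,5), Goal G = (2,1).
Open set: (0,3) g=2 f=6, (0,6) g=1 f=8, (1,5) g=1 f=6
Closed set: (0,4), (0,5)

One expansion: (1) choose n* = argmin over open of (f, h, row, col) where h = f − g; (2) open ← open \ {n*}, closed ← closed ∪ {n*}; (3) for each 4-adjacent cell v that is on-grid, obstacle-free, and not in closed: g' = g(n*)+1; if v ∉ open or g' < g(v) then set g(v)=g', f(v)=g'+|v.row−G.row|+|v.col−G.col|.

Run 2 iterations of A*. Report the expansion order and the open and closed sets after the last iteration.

order=[(0,3) → (0,2)]; open=[(0,1) g=4 f=6, (0,6) g=1 f=8, (1,2) g=4 f=6, (1,3) g=3 f=6, (1,5) g=1 f=6]; closed=[(0,2), (0,3), (0,4), (0,5)]

step 1: expand (0,3) (f=6, h=4) → closed; open now [(0,2) g=3 f=6, (0,6) g=1 f=8, (1,3) g=3 f=6, (1,5) g=1 f=6]
step 2: expand (0,2) (f=6, h=3) → closed; open now [(0,1) g=4 f=6, (0,6) g=1 f=8, (1,2) g=4 f=6, (1,3) g=3 f=6, (1,5) g=1 f=6]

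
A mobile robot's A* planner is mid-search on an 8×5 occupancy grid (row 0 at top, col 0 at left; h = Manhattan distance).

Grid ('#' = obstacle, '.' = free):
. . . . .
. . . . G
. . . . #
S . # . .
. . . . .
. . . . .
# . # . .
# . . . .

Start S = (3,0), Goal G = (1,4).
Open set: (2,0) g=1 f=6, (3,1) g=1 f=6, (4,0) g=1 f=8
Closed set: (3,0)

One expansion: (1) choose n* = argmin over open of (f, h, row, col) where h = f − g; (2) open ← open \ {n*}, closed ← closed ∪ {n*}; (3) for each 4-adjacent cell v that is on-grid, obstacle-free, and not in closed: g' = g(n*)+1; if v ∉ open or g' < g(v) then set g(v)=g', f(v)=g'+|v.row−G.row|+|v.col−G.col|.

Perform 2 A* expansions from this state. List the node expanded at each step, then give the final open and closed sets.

order=[(2,0) → (1,0)]; open=[(0,0) g=3 f=8, (1,1) g=3 f=6, (2,1) g=2 f=6, (3,1) g=1 f=6, (4,0) g=1 f=8]; closed=[(1,0), (2,0), (3,0)]

step 1: expand (2,0) (f=6, h=5) → closed; open now [(1,0) g=2 f=6, (2,1) g=2 f=6, (3,1) g=1 f=6, (4,0) g=1 f=8]
step 2: expand (1,0) (f=6, h=4) → closed; open now [(0,0) g=3 f=8, (1,1) g=3 f=6, (2,1) g=2 f=6, (3,1) g=1 f=6, (4,0) g=1 f=8]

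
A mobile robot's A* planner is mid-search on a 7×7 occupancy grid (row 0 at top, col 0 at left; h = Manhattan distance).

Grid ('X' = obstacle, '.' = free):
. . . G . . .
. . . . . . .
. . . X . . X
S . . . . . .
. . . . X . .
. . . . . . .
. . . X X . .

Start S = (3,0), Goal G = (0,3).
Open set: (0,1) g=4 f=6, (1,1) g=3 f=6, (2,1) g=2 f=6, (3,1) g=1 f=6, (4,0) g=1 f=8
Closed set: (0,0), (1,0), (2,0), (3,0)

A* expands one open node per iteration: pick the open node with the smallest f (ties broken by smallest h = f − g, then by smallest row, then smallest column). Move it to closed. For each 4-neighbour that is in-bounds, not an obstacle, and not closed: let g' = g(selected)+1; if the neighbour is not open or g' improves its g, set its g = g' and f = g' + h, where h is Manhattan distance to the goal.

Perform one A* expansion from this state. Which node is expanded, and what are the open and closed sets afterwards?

step 1: expand (0,1) (f=6, h=2) → closed; open now [(0,2) g=5 f=6, (1,1) g=3 f=6, (2,1) g=2 f=6, (3,1) g=1 f=6, (4,0) g=1 f=8]

expanded=(0,1); open=[(0,2) g=5 f=6, (1,1) g=3 f=6, (2,1) g=2 f=6, (3,1) g=1 f=6, (4,0) g=1 f=8]; closed=[(0,0), (0,1), (1,0), (2,0), (3,0)]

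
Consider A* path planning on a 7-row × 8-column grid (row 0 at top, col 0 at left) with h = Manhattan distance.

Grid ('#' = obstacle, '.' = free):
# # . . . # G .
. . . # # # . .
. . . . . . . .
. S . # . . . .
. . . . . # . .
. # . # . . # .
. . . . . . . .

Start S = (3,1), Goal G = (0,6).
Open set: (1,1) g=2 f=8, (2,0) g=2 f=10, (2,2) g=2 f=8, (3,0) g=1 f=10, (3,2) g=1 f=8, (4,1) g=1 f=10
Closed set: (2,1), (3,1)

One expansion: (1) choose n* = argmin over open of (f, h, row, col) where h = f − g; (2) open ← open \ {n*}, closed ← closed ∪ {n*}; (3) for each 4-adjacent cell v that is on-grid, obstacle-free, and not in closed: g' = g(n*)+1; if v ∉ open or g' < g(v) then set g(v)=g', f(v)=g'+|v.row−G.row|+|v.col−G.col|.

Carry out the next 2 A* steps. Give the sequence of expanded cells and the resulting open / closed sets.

order=[(1,1) → (1,2)]; open=[(0,2) g=4 f=8, (1,0) g=3 f=10, (2,0) g=2 f=10, (2,2) g=2 f=8, (3,0) g=1 f=10, (3,2) g=1 f=8, (4,1) g=1 f=10]; closed=[(1,1), (1,2), (2,1), (3,1)]

step 1: expand (1,1) (f=8, h=6) → closed; open now [(1,0) g=3 f=10, (1,2) g=3 f=8, (2,0) g=2 f=10, (2,2) g=2 f=8, (3,0) g=1 f=10, (3,2) g=1 f=8, (4,1) g=1 f=10]
step 2: expand (1,2) (f=8, h=5) → closed; open now [(0,2) g=4 f=8, (1,0) g=3 f=10, (2,0) g=2 f=10, (2,2) g=2 f=8, (3,0) g=1 f=10, (3,2) g=1 f=8, (4,1) g=1 f=10]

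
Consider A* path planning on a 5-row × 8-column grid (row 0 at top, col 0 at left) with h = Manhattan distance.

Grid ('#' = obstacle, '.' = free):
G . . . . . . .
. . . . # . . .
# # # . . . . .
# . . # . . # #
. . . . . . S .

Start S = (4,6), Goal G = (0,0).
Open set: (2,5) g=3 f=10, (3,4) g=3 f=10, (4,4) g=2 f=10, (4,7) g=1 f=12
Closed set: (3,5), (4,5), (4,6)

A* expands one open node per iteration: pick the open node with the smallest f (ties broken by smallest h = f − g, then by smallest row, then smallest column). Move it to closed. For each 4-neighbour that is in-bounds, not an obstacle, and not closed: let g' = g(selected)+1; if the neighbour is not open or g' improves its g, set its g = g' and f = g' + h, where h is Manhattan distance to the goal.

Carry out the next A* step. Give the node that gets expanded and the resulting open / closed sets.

expanded=(2,5); open=[(1,5) g=4 f=10, (2,4) g=4 f=10, (2,6) g=4 f=12, (3,4) g=3 f=10, (4,4) g=2 f=10, (4,7) g=1 f=12]; closed=[(2,5), (3,5), (4,5), (4,6)]

step 1: expand (2,5) (f=10, h=7) → closed; open now [(1,5) g=4 f=10, (2,4) g=4 f=10, (2,6) g=4 f=12, (3,4) g=3 f=10, (4,4) g=2 f=10, (4,7) g=1 f=12]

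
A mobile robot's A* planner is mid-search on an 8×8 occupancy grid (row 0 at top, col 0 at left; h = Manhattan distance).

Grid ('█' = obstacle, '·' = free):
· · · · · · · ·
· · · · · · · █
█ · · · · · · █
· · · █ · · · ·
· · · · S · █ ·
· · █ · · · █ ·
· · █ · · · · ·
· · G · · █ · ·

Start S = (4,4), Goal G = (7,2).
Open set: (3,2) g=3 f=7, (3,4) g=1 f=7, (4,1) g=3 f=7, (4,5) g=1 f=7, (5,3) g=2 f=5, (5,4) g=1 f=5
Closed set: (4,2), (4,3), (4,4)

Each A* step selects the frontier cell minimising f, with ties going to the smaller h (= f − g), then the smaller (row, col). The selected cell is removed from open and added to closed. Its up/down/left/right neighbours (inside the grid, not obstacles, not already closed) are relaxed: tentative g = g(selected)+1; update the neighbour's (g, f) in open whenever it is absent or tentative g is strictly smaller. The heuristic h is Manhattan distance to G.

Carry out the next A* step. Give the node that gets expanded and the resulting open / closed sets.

expanded=(5,3); open=[(3,2) g=3 f=7, (3,4) g=1 f=7, (4,1) g=3 f=7, (4,5) g=1 f=7, (5,4) g=1 f=5, (6,3) g=3 f=5]; closed=[(4,2), (4,3), (4,4), (5,3)]

step 1: expand (5,3) (f=5, h=3) → closed; open now [(3,2) g=3 f=7, (3,4) g=1 f=7, (4,1) g=3 f=7, (4,5) g=1 f=7, (5,4) g=1 f=5, (6,3) g=3 f=5]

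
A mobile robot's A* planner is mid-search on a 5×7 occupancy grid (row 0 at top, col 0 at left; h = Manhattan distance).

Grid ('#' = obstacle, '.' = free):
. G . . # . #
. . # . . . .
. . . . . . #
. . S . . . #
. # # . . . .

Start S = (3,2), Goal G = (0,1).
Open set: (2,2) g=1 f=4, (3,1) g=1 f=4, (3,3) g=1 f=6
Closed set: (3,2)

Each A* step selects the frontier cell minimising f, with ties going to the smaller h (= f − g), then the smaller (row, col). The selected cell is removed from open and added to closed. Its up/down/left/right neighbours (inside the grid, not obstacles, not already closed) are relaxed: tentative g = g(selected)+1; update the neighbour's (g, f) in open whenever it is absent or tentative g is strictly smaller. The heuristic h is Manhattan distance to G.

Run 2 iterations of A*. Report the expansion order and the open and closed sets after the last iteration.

order=[(2,2) → (2,1)]; open=[(1,1) g=3 f=4, (2,0) g=3 f=6, (2,3) g=2 f=6, (3,1) g=1 f=4, (3,3) g=1 f=6]; closed=[(2,1), (2,2), (3,2)]

step 1: expand (2,2) (f=4, h=3) → closed; open now [(2,1) g=2 f=4, (2,3) g=2 f=6, (3,1) g=1 f=4, (3,3) g=1 f=6]
step 2: expand (2,1) (f=4, h=2) → closed; open now [(1,1) g=3 f=4, (2,0) g=3 f=6, (2,3) g=2 f=6, (3,1) g=1 f=4, (3,3) g=1 f=6]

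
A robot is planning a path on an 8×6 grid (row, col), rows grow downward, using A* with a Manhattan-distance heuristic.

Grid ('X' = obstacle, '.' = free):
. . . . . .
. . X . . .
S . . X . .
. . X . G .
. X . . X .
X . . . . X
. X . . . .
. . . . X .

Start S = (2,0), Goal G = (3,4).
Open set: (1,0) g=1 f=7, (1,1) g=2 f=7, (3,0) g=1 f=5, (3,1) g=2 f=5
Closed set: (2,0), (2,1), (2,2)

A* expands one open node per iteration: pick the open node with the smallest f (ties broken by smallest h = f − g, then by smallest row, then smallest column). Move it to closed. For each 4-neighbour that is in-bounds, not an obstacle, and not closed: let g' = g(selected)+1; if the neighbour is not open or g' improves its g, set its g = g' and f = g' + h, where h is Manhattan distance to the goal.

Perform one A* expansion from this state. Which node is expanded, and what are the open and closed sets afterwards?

step 1: expand (3,1) (f=5, h=3) → closed; open now [(1,0) g=1 f=7, (1,1) g=2 f=7, (3,0) g=1 f=5]

expanded=(3,1); open=[(1,0) g=1 f=7, (1,1) g=2 f=7, (3,0) g=1 f=5]; closed=[(2,0), (2,1), (2,2), (3,1)]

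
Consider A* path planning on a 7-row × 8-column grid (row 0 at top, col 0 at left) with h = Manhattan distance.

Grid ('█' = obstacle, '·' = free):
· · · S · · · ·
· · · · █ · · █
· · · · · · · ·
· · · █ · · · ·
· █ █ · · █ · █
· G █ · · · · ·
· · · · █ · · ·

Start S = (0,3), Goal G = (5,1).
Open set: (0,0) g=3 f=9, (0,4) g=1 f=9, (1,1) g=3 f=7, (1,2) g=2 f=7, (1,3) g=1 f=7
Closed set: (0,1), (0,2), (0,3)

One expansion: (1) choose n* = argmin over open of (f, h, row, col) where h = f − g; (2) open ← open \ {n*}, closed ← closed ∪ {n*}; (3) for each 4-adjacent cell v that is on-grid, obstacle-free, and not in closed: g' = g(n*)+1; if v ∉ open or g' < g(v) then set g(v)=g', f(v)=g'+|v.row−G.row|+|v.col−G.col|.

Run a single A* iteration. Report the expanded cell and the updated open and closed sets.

step 1: expand (1,1) (f=7, h=4) → closed; open now [(0,0) g=3 f=9, (0,4) g=1 f=9, (1,0) g=4 f=9, (1,2) g=2 f=7, (1,3) g=1 f=7, (2,1) g=4 f=7]

expanded=(1,1); open=[(0,0) g=3 f=9, (0,4) g=1 f=9, (1,0) g=4 f=9, (1,2) g=2 f=7, (1,3) g=1 f=7, (2,1) g=4 f=7]; closed=[(0,1), (0,2), (0,3), (1,1)]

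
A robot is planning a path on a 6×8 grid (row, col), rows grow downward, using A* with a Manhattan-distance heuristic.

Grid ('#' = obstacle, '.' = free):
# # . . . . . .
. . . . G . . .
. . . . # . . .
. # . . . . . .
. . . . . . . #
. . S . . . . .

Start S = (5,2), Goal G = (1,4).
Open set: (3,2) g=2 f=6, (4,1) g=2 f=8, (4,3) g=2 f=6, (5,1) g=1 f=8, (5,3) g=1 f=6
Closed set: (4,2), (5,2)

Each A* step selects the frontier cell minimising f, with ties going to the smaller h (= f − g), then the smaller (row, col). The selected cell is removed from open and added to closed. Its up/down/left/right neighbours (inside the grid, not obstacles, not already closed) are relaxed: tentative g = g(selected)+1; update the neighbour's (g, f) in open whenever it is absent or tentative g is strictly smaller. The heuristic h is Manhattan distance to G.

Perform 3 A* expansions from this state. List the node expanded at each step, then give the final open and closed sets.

step 1: expand (3,2) (f=6, h=4) → closed; open now [(2,2) g=3 f=6, (3,3) g=3 f=6, (4,1) g=2 f=8, (4,3) g=2 f=6, (5,1) g=1 f=8, (5,3) g=1 f=6]
step 2: expand (2,2) (f=6, h=3) → closed; open now [(1,2) g=4 f=6, (2,1) g=4 f=8, (2,3) g=4 f=6, (3,3) g=3 f=6, (4,1) g=2 f=8, (4,3) g=2 f=6, (5,1) g=1 f=8, (5,3) g=1 f=6]
step 3: expand (1,2) (f=6, h=2) → closed; open now [(0,2) g=5 f=8, (1,1) g=5 f=8, (1,3) g=5 f=6, (2,1) g=4 f=8, (2,3) g=4 f=6, (3,3) g=3 f=6, (4,1) g=2 f=8, (4,3) g=2 f=6, (5,1) g=1 f=8, (5,3) g=1 f=6]

order=[(3,2) → (2,2) → (1,2)]; open=[(0,2) g=5 f=8, (1,1) g=5 f=8, (1,3) g=5 f=6, (2,1) g=4 f=8, (2,3) g=4 f=6, (3,3) g=3 f=6, (4,1) g=2 f=8, (4,3) g=2 f=6, (5,1) g=1 f=8, (5,3) g=1 f=6]; closed=[(1,2), (2,2), (3,2), (4,2), (5,2)]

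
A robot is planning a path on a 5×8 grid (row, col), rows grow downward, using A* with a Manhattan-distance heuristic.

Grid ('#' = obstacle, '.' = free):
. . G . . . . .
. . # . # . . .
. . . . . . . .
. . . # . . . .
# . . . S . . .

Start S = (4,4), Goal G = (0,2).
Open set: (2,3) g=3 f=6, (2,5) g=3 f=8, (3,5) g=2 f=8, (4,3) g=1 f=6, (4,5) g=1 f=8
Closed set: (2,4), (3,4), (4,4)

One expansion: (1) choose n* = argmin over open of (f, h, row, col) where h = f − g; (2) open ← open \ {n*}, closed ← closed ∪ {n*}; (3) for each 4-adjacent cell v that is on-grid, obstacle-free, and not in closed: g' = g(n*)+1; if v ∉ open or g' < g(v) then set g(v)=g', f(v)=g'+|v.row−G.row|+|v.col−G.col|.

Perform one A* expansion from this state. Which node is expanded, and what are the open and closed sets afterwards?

expanded=(2,3); open=[(1,3) g=4 f=6, (2,2) g=4 f=6, (2,5) g=3 f=8, (3,5) g=2 f=8, (4,3) g=1 f=6, (4,5) g=1 f=8]; closed=[(2,3), (2,4), (3,4), (4,4)]

step 1: expand (2,3) (f=6, h=3) → closed; open now [(1,3) g=4 f=6, (2,2) g=4 f=6, (2,5) g=3 f=8, (3,5) g=2 f=8, (4,3) g=1 f=6, (4,5) g=1 f=8]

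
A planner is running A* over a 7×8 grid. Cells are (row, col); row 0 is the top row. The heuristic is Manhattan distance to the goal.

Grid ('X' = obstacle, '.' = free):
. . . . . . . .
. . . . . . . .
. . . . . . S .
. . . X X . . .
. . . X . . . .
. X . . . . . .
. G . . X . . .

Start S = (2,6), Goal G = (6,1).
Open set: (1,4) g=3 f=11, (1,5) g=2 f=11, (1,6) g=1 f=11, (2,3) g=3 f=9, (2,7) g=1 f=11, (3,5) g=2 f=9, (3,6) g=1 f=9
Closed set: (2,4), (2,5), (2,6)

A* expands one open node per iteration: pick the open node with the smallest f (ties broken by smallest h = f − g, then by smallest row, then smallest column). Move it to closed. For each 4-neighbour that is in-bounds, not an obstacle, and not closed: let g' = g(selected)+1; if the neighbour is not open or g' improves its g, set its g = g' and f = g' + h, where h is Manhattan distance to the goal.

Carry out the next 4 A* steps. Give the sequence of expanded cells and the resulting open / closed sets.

order=[(2,3) → (2,2) → (2,1) → (3,1)]; open=[(1,1) g=6 f=11, (1,2) g=5 f=11, (1,3) g=4 f=11, (1,4) g=3 f=11, (1,5) g=2 f=11, (1,6) g=1 f=11, (2,0) g=6 f=11, (2,7) g=1 f=11, (3,0) g=7 f=11, (3,2) g=5 f=9, (3,5) g=2 f=9, (3,6) g=1 f=9, (4,1) g=7 f=9]; closed=[(2,1), (2,2), (2,3), (2,4), (2,5), (2,6), (3,1)]

step 1: expand (2,3) (f=9, h=6) → closed; open now [(1,3) g=4 f=11, (1,4) g=3 f=11, (1,5) g=2 f=11, (1,6) g=1 f=11, (2,2) g=4 f=9, (2,7) g=1 f=11, (3,5) g=2 f=9, (3,6) g=1 f=9]
step 2: expand (2,2) (f=9, h=5) → closed; open now [(1,2) g=5 f=11, (1,3) g=4 f=11, (1,4) g=3 f=11, (1,5) g=2 f=11, (1,6) g=1 f=11, (2,1) g=5 f=9, (2,7) g=1 f=11, (3,2) g=5 f=9, (3,5) g=2 f=9, (3,6) g=1 f=9]
step 3: expand (2,1) (f=9, h=4) → closed; open now [(1,1) g=6 f=11, (1,2) g=5 f=11, (1,3) g=4 f=11, (1,4) g=3 f=11, (1,5) g=2 f=11, (1,6) g=1 f=11, (2,0) g=6 f=11, (2,7) g=1 f=11, (3,1) g=6 f=9, (3,2) g=5 f=9, (3,5) g=2 f=9, (3,6) g=1 f=9]
step 4: expand (3,1) (f=9, h=3) → closed; open now [(1,1) g=6 f=11, (1,2) g=5 f=11, (1,3) g=4 f=11, (1,4) g=3 f=11, (1,5) g=2 f=11, (1,6) g=1 f=11, (2,0) g=6 f=11, (2,7) g=1 f=11, (3,0) g=7 f=11, (3,2) g=5 f=9, (3,5) g=2 f=9, (3,6) g=1 f=9, (4,1) g=7 f=9]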